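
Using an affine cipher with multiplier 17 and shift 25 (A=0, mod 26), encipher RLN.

R(17): 17·17+25=314≡2 → C
L(11): 17·11+25=212≡4 → E
N(13): 17·13+25=246≡12 → M

CEM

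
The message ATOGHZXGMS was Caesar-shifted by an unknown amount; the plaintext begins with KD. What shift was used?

From the crib: A(0)−K(10)=-10≡16, so the shift is 16.

16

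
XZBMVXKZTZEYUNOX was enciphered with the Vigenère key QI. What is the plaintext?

Repeat the key across the ciphertext: QIQIQIQIQIQIQIQI
X(23)−Q(16): 7 → H
Z(25)−I(8): 17 → R
B(1)−Q(16): -15≡11 → L
M(12)−I(8): 4 → E
V(21)−Q(16): 5 → F
X(23)−I(8): 15 → P
K(10)−Q(16): -6≡20 → U
Z(25)−I(8): 17 → R
T(19)−Q(16): 3 → D
Z(25)−I(8): 17 → R
E(4)−Q(16): -12≡14 → O
Y(24)−I(8): 16 → Q
U(20)−Q(16): 4 → E
N(13)−I(8): 5 → F
O(14)−Q(16): -2≡24 → Y
X(23)−I(8): 15 → P

HRLEFPURDROQEFYP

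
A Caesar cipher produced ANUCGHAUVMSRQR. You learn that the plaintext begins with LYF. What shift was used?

15

From the crib: A(0)−L(11)=-11≡15, so the shift is 15.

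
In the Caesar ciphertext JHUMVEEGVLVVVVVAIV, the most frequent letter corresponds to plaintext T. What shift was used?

The most frequent ciphertext letter is V (appears 8 times).
V is position 21; T is position 19.
Shift = 2.

2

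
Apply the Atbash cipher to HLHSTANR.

SOSHGZMI

H(7) → S(18)
L(11) → O(14)
H(7) → S(18)
S(18) → H(7)
T(19) → G(6)
A(0) → Z(25)
N(13) → M(12)
R(17) → I(8)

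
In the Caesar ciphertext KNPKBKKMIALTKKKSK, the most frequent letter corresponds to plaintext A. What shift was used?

The most frequent ciphertext letter is K (appears 8 times).
K is position 10; A is position 0.
Shift = 10.

10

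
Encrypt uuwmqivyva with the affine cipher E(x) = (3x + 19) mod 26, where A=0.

bbhdprenet

u(20): 3·20+19=79≡1 → b
u(20): 3·20+19=79≡1 → b
w(22): 3·22+19=85≡7 → h
m(12): 3·12+19=55≡3 → d
q(16): 3·16+19=67≡15 → p
i(8): 3·8+19=43≡17 → r
v(21): 3·21+19=82≡4 → e
y(24): 3·24+19=91≡13 → n
v(21): 3·21+19=82≡4 → e
a(0): 3·0+19=19 → t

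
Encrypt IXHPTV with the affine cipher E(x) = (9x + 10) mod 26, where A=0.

I(8): 9·8+10=82≡4 → E
X(23): 9·23+10=217≡9 → J
H(7): 9·7+10=73≡21 → V
P(15): 9·15+10=145≡15 → P
T(19): 9·19+10=181≡25 → Z
V(21): 9·21+10=199≡17 → R

EJVPZR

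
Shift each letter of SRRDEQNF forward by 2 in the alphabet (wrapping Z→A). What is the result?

S(18): 18+2=20 → U
R(17): 17+2=19 → T
R(17): 17+2=19 → T
D(3): 3+2=5 → F
E(4): 4+2=6 → G
Q(16): 16+2=18 → S
N(13): 13+2=15 → P
F(5): 5+2=7 → H

UTTFGSPH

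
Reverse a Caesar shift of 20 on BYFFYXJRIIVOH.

HELLEDPXOOBUN

B(1): 1−20=-19≡7 → H
Y(24): 24−20=4 → E
F(5): 5−20=-15≡11 → L
F(5): 5−20=-15≡11 → L
Y(24): 24−20=4 → E
X(23): 23−20=3 → D
J(9): 9−20=-11≡15 → P
R(17): 17−20=-3≡23 → X
I(8): 8−20=-12≡14 → O
I(8): 8−20=-12≡14 → O
V(21): 21−20=1 → B
O(14): 14−20=-6≡20 → U
H(7): 7−20=-13≡13 → N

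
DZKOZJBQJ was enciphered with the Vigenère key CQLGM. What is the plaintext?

Repeat the key across the ciphertext: CQLGMCQLG
D(3)−C(2): 1 → B
Z(25)−Q(16): 9 → J
K(10)−L(11): -1≡25 → Z
O(14)−G(6): 8 → I
Z(25)−M(12): 13 → N
J(9)−C(2): 7 → H
B(1)−Q(16): -15≡11 → L
Q(16)−L(11): 5 → F
J(9)−G(6): 3 → D

BJZINHLFD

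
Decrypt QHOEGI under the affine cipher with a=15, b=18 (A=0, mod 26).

The inverse of 15 mod 26 is 7, since 15·7=105≡1. Apply D(y)=7·(y−18) mod 26:
Q(16): 7·(16−18)=-14≡12 → M
H(7): 7·(7−18)=-77≡1 → B
O(14): 7·(14−18)=-28≡24 → Y
E(4): 7·(4−18)=-98≡6 → G
G(6): 7·(6−18)=-84≡20 → U
I(8): 7·(8−18)=-70≡8 → I

MBYGUI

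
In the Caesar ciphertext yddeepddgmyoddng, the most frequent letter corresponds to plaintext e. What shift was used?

The most frequent ciphertext letter is d (appears 6 times).
d is position 3; e is position 4.
Shift = -1≡25.

25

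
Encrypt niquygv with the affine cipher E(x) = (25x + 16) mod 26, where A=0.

n(13): 25·13+16=341≡3 → d
i(8): 25·8+16=216≡8 → i
q(16): 25·16+16=416≡0 → a
u(20): 25·20+16=516≡22 → w
y(24): 25·24+16=616≡18 → s
g(6): 25·6+16=166≡10 → k
v(21): 25·21+16=541≡21 → v

diawskv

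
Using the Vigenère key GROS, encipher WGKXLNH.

Repeat the key across the message: GROSGRO
W(22)+G(6): 28≡2 → C
G(6)+R(17): 23 → X
K(10)+O(14): 24 → Y
X(23)+S(18): 41≡15 → P
L(11)+G(6): 17 → R
N(13)+R(17): 30≡4 → E
H(7)+O(14): 21 → V

CXYPREV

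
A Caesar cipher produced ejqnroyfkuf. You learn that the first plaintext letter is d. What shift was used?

From the crib: e(4)−d(3)=1, so the shift is 1.

1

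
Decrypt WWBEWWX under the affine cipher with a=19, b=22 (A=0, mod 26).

The inverse of 19 mod 26 is 11, since 19·11=209≡1. Apply D(y)=11·(y−22) mod 26:
W(22): 11·(22−22)=0 → A
W(22): 11·(22−22)=0 → A
B(1): 11·(1−22)=-231≡3 → D
E(4): 11·(4−22)=-198≡10 → K
W(22): 11·(22−22)=0 → A
W(22): 11·(22−22)=0 → A
X(23): 11·(23−22)=11 → L

AADKAAL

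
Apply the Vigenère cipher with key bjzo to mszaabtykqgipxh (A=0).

nbyobksmlzfwqgg

Repeat the key across the message: bjzobjzobjzobjz
m(12)+b(1): 13 → n
s(18)+j(9): 27≡1 → b
z(25)+z(25): 50≡24 → y
a(0)+o(14): 14 → o
a(0)+b(1): 1 → b
b(1)+j(9): 10 → k
t(19)+z(25): 44≡18 → s
y(24)+o(14): 38≡12 → m
k(10)+b(1): 11 → l
q(16)+j(9): 25 → z
g(6)+z(25): 31≡5 → f
i(8)+o(14): 22 → w
p(15)+b(1): 16 → q
x(23)+j(9): 32≡6 → g
h(7)+z(25): 32≡6 → g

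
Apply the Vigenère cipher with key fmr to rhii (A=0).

wtzn

Repeat the key across the message: fmrf
r(17)+f(5): 22 → w
h(7)+m(12): 19 → t
i(8)+r(17): 25 → z
i(8)+f(5): 13 → n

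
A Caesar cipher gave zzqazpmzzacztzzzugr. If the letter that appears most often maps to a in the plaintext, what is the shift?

25

The most frequent ciphertext letter is z (appears 9 times).
z is position 25; a is position 0.
Shift = 25.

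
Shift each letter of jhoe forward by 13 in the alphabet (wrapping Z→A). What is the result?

j(9): 9+13=22 → w
h(7): 7+13=20 → u
o(14): 14+13=27≡1 → b
e(4): 4+13=17 → r

wubr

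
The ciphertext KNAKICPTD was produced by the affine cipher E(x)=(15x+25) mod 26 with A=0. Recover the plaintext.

ZUHZLVIKC

The inverse of 15 mod 26 is 7, since 15·7=105≡1. Apply D(y)=7·(y−25) mod 26:
K(10): 7·(10−25)=-105≡25 → Z
N(13): 7·(13−25)=-84≡20 → U
A(0): 7·(0−25)=-175≡7 → H
K(10): 7·(10−25)=-105≡25 → Z
I(8): 7·(8−25)=-119≡11 → L
C(2): 7·(2−25)=-161≡21 → V
P(15): 7·(15−25)=-70≡8 → I
T(19): 7·(19−25)=-42≡10 → K
D(3): 7·(3−25)=-154≡2 → C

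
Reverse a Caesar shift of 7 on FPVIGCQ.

F(5): 5−7=-2≡24 → Y
P(15): 15−7=8 → I
V(21): 21−7=14 → O
I(8): 8−7=1 → B
G(6): 6−7=-1≡25 → Z
C(2): 2−7=-5≡21 → V
Q(16): 16−7=9 → J

YIOBZVJ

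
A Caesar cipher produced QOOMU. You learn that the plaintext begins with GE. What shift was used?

From the crib: Q(16)−G(6)=10, so the shift is 10.

10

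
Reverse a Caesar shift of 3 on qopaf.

q(16): 16−3=13 → n
o(14): 14−3=11 → l
p(15): 15−3=12 → m
a(0): 0−3=-3≡23 → x
f(5): 5−3=2 → c

nlmxc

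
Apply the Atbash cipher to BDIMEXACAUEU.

B(1) → Y(24)
D(3) → W(22)
I(8) → R(17)
M(12) → N(13)
E(4) → V(21)
X(23) → C(2)
A(0) → Z(25)
C(2) → X(23)
A(0) → Z(25)
U(20) → F(5)
E(4) → V(21)
U(20) → F(5)

YWRNVCZXZFVF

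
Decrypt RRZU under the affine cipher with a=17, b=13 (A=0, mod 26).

The inverse of 17 mod 26 is 23, since 17·23=391≡1. Apply D(y)=23·(y−13) mod 26:
R(17): 23·(17−13)=92≡14 → O
R(17): 23·(17−13)=92≡14 → O
Z(25): 23·(25−13)=276≡16 → Q
U(20): 23·(20−13)=161≡5 → F

OOQF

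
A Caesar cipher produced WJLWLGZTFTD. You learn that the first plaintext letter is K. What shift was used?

From the crib: W(22)−K(10)=12, so the shift is 12.

12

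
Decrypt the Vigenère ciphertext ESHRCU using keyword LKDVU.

TIEWIJ

Repeat the key across the ciphertext: LKDVUL
E(4)−L(11): -7≡19 → T
S(18)−K(10): 8 → I
H(7)−D(3): 4 → E
R(17)−V(21): -4≡22 → W
C(2)−U(20): -18≡8 → I
U(20)−L(11): 9 → J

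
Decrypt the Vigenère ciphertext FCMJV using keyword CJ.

Repeat the key across the ciphertext: CJCJC
F(5)−C(2): 3 → D
C(2)−J(9): -7≡19 → T
M(12)−C(2): 10 → K
J(9)−J(9): 0 → A
V(21)−C(2): 19 → T

DTKAT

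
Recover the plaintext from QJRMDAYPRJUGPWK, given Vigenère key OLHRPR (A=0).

Repeat the key across the ciphertext: OLHRPROLHRPROLH
Q(16)−O(14): 2 → C
J(9)−L(11): -2≡24 → Y
R(17)−H(7): 10 → K
M(12)−R(17): -5≡21 → V
D(3)−P(15): -12≡14 → O
A(0)−R(17): -17≡9 → J
Y(24)−O(14): 10 → K
P(15)−L(11): 4 → E
R(17)−H(7): 10 → K
J(9)−R(17): -8≡18 → S
U(20)−P(15): 5 → F
G(6)−R(17): -11≡15 → P
P(15)−O(14): 1 → B
W(22)−L(11): 11 → L
K(10)−H(7): 3 → D

CYKVOJKEKSFPBLD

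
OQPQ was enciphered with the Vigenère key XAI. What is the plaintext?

RQHT

Repeat the key across the ciphertext: XAIX
O(14)−X(23): -9≡17 → R
Q(16)−A(0): 16 → Q
P(15)−I(8): 7 → H
Q(16)−X(23): -7≡19 → T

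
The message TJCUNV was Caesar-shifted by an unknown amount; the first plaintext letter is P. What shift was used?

4

From the crib: T(19)−P(15)=4, so the shift is 4.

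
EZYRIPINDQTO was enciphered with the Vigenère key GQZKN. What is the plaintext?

Repeat the key across the ciphertext: GQZKNGQZKNGQ
E(4)−G(6): -2≡24 → Y
Z(25)−Q(16): 9 → J
Y(24)−Z(25): -1≡25 → Z
R(17)−K(10): 7 → H
I(8)−N(13): -5≡21 → V
P(15)−G(6): 9 → J
I(8)−Q(16): -8≡18 → S
N(13)−Z(25): -12≡14 → O
D(3)−K(10): -7≡19 → T
Q(16)−N(13): 3 → D
T(19)−G(6): 13 → N
O(14)−Q(16): -2≡24 → Y

YJZHVJSOTDNY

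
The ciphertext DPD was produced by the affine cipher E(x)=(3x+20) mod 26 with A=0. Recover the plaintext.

DHD

The inverse of 3 mod 26 is 9, since 3·9=27≡1. Apply D(y)=9·(y−20) mod 26:
D(3): 9·(3−20)=-153≡3 → D
P(15): 9·(15−20)=-45≡7 → H
D(3): 9·(3−20)=-153≡3 → D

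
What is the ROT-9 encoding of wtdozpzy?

w(22): 22+9=31≡5 → f
t(19): 19+9=28≡2 → c
d(3): 3+9=12 → m
o(14): 14+9=23 → x
z(25): 25+9=34≡8 → i
p(15): 15+9=24 → y
z(25): 25+9=34≡8 → i
y(24): 24+9=33≡7 → h

fcmxiyih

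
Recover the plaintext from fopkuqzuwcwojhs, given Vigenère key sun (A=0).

nucsadhajkcbrnf

Repeat the key across the ciphertext: sunsunsunsunsun
f(5)−s(18): -13≡13 → n
o(14)−u(20): -6≡20 → u
p(15)−n(13): 2 → c
k(10)−s(18): -8≡18 → s
u(20)−u(20): 0 → a
q(16)−n(13): 3 → d
z(25)−s(18): 7 → h
u(20)−u(20): 0 → a
w(22)−n(13): 9 → j
c(2)−s(18): -16≡10 → k
w(22)−u(20): 2 → c
o(14)−n(13): 1 → b
j(9)−s(18): -9≡17 → r
h(7)−u(20): -13≡13 → n
s(18)−n(13): 5 → f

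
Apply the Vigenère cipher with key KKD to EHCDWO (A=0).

ORFNGR

Repeat the key across the message: KKDKKD
E(4)+K(10): 14 → O
H(7)+K(10): 17 → R
C(2)+D(3): 5 → F
D(3)+K(10): 13 → N
W(22)+K(10): 32≡6 → G
O(14)+D(3): 17 → R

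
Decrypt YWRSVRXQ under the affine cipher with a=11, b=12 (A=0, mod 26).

UIRKPRBY

The inverse of 11 mod 26 is 19, since 11·19=209≡1. Apply D(y)=19·(y−12) mod 26:
Y(24): 19·(24−12)=228≡20 → U
W(22): 19·(22−12)=190≡8 → I
R(17): 19·(17−12)=95≡17 → R
S(18): 19·(18−12)=114≡10 → K
V(21): 19·(21−12)=171≡15 → P
R(17): 19·(17−12)=95≡17 → R
X(23): 19·(23−12)=209≡1 → B
Q(16): 19·(16−12)=76≡24 → Y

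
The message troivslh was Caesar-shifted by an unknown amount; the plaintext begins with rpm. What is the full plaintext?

From the crib: t(19)−r(17)=2, so the shift is 2.
Subtract 2 from each ciphertext letter:
t(19): 19−2=17 → r
r(17): 17−2=15 → p
o(14): 14−2=12 → m
i(8): 8−2=6 → g
v(21): 21−2=19 → t
s(18): 18−2=16 → q
l(11): 11−2=9 → j
h(7): 7−2=5 → f

rpmgtqjf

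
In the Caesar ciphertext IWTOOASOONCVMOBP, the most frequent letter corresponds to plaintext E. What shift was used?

10

The most frequent ciphertext letter is O (appears 5 times).
O is position 14; E is position 4.
Shift = 10.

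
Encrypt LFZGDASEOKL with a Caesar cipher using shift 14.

ZTNUROGSCYZ

L(11): 11+14=25 → Z
F(5): 5+14=19 → T
Z(25): 25+14=39≡13 → N
G(6): 6+14=20 → U
D(3): 3+14=17 → R
A(0): 0+14=14 → O
S(18): 18+14=32≡6 → G
E(4): 4+14=18 → S
O(14): 14+14=28≡2 → C
K(10): 10+14=24 → Y
L(11): 11+14=25 → Z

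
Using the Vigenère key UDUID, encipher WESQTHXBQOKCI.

QHMYWBAVYREFC

Repeat the key across the message: UDUIDUDUIDUDU
W(22)+U(20): 42≡16 → Q
E(4)+D(3): 7 → H
S(18)+U(20): 38≡12 → M
Q(16)+I(8): 24 → Y
T(19)+D(3): 22 → W
H(7)+U(20): 27≡1 → B
X(23)+D(3): 26≡0 → A
B(1)+U(20): 21 → V
Q(16)+I(8): 24 → Y
O(14)+D(3): 17 → R
K(10)+U(20): 30≡4 → E
C(2)+D(3): 5 → F
I(8)+U(20): 28≡2 → C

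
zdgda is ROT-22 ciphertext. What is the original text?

z(25): 25−22=3 → d
d(3): 3−22=-19≡7 → h
g(6): 6−22=-16≡10 → k
d(3): 3−22=-19≡7 → h
a(0): 0−22=-22≡4 → e

dhkhe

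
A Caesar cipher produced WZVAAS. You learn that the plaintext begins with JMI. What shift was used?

From the crib: W(22)−J(9)=13, so the shift is 13.

13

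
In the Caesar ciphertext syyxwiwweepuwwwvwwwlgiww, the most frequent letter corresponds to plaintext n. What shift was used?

9

The most frequent ciphertext letter is w (appears 11 times).
w is position 22; n is position 13.
Shift = 9.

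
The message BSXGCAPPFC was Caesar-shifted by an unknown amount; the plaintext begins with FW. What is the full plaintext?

FWBKGETTJG

From the crib: B(1)−F(5)=-4≡22, so the shift is 22.
Subtract 22 from each ciphertext letter:
B(1): 1−22=-21≡5 → F
S(18): 18−22=-4≡22 → W
X(23): 23−22=1 → B
G(6): 6−22=-16≡10 → K
C(2): 2−22=-20≡6 → G
A(0): 0−22=-22≡4 → E
P(15): 15−22=-7≡19 → T
P(15): 15−22=-7≡19 → T
F(5): 5−22=-17≡9 → J
C(2): 2−22=-20≡6 → G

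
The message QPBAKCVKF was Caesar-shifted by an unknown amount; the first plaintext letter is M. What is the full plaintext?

MLXWGYRGB

From the crib: Q(16)−M(12)=4, so the shift is 4.
Subtract 4 from each ciphertext letter:
Q(16): 16−4=12 → M
P(15): 15−4=11 → L
B(1): 1−4=-3≡23 → X
A(0): 0−4=-4≡22 → W
K(10): 10−4=6 → G
C(2): 2−4=-2≡24 → Y
V(21): 21−4=17 → R
K(10): 10−4=6 → G
F(5): 5−4=1 → B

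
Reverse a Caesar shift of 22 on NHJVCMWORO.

RLNZGQASVS

N(13): 13−22=-9≡17 → R
H(7): 7−22=-15≡11 → L
J(9): 9−22=-13≡13 → N
V(21): 21−22=-1≡25 → Z
C(2): 2−22=-20≡6 → G
M(12): 12−22=-10≡16 → Q
W(22): 22−22=0 → A
O(14): 14−22=-8≡18 → S
R(17): 17−22=-5≡21 → V
O(14): 14−22=-8≡18 → S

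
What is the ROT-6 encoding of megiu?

skmoa

m(12): 12+6=18 → s
e(4): 4+6=10 → k
g(6): 6+6=12 → m
i(8): 8+6=14 → o
u(20): 20+6=26≡0 → a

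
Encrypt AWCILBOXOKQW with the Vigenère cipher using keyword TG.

Repeat the key across the message: TGTGTGTGTGTG
A(0)+T(19): 19 → T
W(22)+G(6): 28≡2 → C
C(2)+T(19): 21 → V
I(8)+G(6): 14 → O
L(11)+T(19): 30≡4 → E
B(1)+G(6): 7 → H
O(14)+T(19): 33≡7 → H
X(23)+G(6): 29≡3 → D
O(14)+T(19): 33≡7 → H
K(10)+G(6): 16 → Q
Q(16)+T(19): 35≡9 → J
W(22)+G(6): 28≡2 → C

TCVOEHHDHQJC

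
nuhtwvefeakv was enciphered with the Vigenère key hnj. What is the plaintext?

Repeat the key across the ciphertext: hnjhnjhnjhnj
n(13)−h(7): 6 → g
u(20)−n(13): 7 → h
h(7)−j(9): -2≡24 → y
t(19)−h(7): 12 → m
w(22)−n(13): 9 → j
v(21)−j(9): 12 → m
e(4)−h(7): -3≡23 → x
f(5)−n(13): -8≡18 → s
e(4)−j(9): -5≡21 → v
a(0)−h(7): -7≡19 → t
k(10)−n(13): -3≡23 → x
v(21)−j(9): 12 → m

ghymjmxsvtxm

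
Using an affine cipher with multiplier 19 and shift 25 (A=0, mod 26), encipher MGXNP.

M(12): 19·12+25=253≡19 → T
G(6): 19·6+25=139≡9 → J
X(23): 19·23+25=462≡20 → U
N(13): 19·13+25=272≡12 → M
P(15): 19·15+25=310≡24 → Y

TJUMY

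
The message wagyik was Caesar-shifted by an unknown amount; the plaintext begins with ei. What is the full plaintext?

From the crib: w(22)−e(4)=18, so the shift is 18.
Subtract 18 from each ciphertext letter:
w(22): 22−18=4 → e
a(0): 0−18=-18≡8 → i
g(6): 6−18=-12≡14 → o
y(24): 24−18=6 → g
i(8): 8−18=-10≡16 → q
k(10): 10−18=-8≡18 → s

eiogqs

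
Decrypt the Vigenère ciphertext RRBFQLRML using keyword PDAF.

COBABIRHW

Repeat the key across the ciphertext: PDAFPDAFP
R(17)−P(15): 2 → C
R(17)−D(3): 14 → O
B(1)−A(0): 1 → B
F(5)−F(5): 0 → A
Q(16)−P(15): 1 → B
L(11)−D(3): 8 → I
R(17)−A(0): 17 → R
M(12)−F(5): 7 → H
L(11)−P(15): -4≡22 → W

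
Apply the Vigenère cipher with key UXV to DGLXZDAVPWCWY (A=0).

Repeat the key across the message: UXVUXVUXVUXVU
D(3)+U(20): 23 → X
G(6)+X(23): 29≡3 → D
L(11)+V(21): 32≡6 → G
X(23)+U(20): 43≡17 → R
Z(25)+X(23): 48≡22 → W
D(3)+V(21): 24 → Y
A(0)+U(20): 20 → U
V(21)+X(23): 44≡18 → S
P(15)+V(21): 36≡10 → K
W(22)+U(20): 42≡16 → Q
C(2)+X(23): 25 → Z
W(22)+V(21): 43≡17 → R
Y(24)+U(20): 44≡18 → S

XDGRWYUSKQZRS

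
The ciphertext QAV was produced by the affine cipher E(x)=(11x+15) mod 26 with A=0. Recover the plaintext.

TBK

The inverse of 11 mod 26 is 19, since 11·19=209≡1. Apply D(y)=19·(y−15) mod 26:
Q(16): 19·(16−15)=19 → T
A(0): 19·(0−15)=-285≡1 → B
V(21): 19·(21−15)=114≡10 → K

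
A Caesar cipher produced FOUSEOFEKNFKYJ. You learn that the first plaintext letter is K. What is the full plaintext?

KTZXJTKJPSKPDO

From the crib: F(5)−K(10)=-5≡21, so the shift is 21.
Subtract 21 from each ciphertext letter:
F(5): 5−21=-16≡10 → K
O(14): 14−21=-7≡19 → T
U(20): 20−21=-1≡25 → Z
S(18): 18−21=-3≡23 → X
E(4): 4−21=-17≡9 → J
O(14): 14−21=-7≡19 → T
F(5): 5−21=-16≡10 → K
E(4): 4−21=-17≡9 → J
K(10): 10−21=-11≡15 → P
N(13): 13−21=-8≡18 → S
F(5): 5−21=-16≡10 → K
K(10): 10−21=-11≡15 → P
Y(24): 24−21=3 → D
J(9): 9−21=-12≡14 → O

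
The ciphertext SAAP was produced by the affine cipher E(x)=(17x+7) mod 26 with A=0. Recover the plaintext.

The inverse of 17 mod 26 is 23, since 17·23=391≡1. Apply D(y)=23·(y−7) mod 26:
S(18): 23·(18−7)=253≡19 → T
A(0): 23·(0−7)=-161≡21 → V
A(0): 23·(0−7)=-161≡21 → V
P(15): 23·(15−7)=184≡2 → C

TVVC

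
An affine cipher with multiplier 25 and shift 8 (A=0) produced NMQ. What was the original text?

The inverse of 25 mod 26 is 25, since 25·25=625≡1. Apply D(y)=25·(y−8) mod 26:
N(13): 25·(13−8)=125≡21 → V
M(12): 25·(12−8)=100≡22 → W
Q(16): 25·(16−8)=200≡18 → S

VWS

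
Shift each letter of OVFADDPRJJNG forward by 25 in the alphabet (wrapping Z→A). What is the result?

NUEZCCOQIIMF

O(14): 14+25=39≡13 → N
V(21): 21+25=46≡20 → U
F(5): 5+25=30≡4 → E
A(0): 0+25=25 → Z
D(3): 3+25=28≡2 → C
D(3): 3+25=28≡2 → C
P(15): 15+25=40≡14 → O
R(17): 17+25=42≡16 → Q
J(9): 9+25=34≡8 → I
J(9): 9+25=34≡8 → I
N(13): 13+25=38≡12 → M
G(6): 6+25=31≡5 → F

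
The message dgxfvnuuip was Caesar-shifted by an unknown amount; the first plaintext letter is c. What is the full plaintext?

From the crib: d(3)−c(2)=1, so the shift is 1.
Subtract 1 from each ciphertext letter:
d(3): 3−1=2 → c
g(6): 6−1=5 → f
x(23): 23−1=22 → w
f(5): 5−1=4 → e
v(21): 21−1=20 → u
n(13): 13−1=12 → m
u(20): 20−1=19 → t
u(20): 20−1=19 → t
i(8): 8−1=7 → h
p(15): 15−1=14 → o

cfweumttho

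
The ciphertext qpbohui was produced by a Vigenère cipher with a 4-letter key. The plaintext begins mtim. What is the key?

ewtc

Subtract each crib letter from the matching ciphertext letter (mod 26):
q(16)−m(12)=4 → e
p(15)−t(19)=-4≡22 → w
b(1)−i(8)=-7≡19 → t
o(14)−m(12)=2 → c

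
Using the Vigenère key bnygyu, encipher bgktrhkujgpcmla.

ctizpblhhmnwnyy

Repeat the key across the message: bnygyubnygyubny
b(1)+b(1): 2 → c
g(6)+n(13): 19 → t
k(10)+y(24): 34≡8 → i
t(19)+g(6): 25 → z
r(17)+y(24): 41≡15 → p
h(7)+u(20): 27≡1 → b
k(10)+b(1): 11 → l
u(20)+n(13): 33≡7 → h
j(9)+y(24): 33≡7 → h
g(6)+g(6): 12 → m
p(15)+y(24): 39≡13 → n
c(2)+u(20): 22 → w
m(12)+b(1): 13 → n
l(11)+n(13): 24 → y
a(0)+y(24): 24 → y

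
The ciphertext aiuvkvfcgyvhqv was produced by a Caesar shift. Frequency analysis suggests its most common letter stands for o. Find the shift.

7

The most frequent ciphertext letter is v (appears 4 times).
v is position 21; o is position 14.
Shift = 7.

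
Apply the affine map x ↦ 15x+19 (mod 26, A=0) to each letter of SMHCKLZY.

DRUXNCEP

S(18): 15·18+19=289≡3 → D
M(12): 15·12+19=199≡17 → R
H(7): 15·7+19=124≡20 → U
C(2): 15·2+19=49≡23 → X
K(10): 15·10+19=169≡13 → N
L(11): 15·11+19=184≡2 → C
Z(25): 15·25+19=394≡4 → E
Y(24): 15·24+19=379≡15 → P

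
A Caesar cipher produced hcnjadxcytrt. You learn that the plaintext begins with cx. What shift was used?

5

From the crib: h(7)−c(2)=5, so the shift is 5.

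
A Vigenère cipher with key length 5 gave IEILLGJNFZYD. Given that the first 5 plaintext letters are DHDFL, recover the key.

FXFGA

Subtract each crib letter from the matching ciphertext letter (mod 26):
I(8)−D(3)=5 → F
E(4)−H(7)=-3≡23 → X
I(8)−D(3)=5 → F
L(11)−F(5)=6 → G
L(11)−L(11)=0 → A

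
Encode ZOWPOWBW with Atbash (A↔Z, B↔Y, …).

ALDKLDYD

Z(25) → A(0)
O(14) → L(11)
W(22) → D(3)
P(15) → K(10)
O(14) → L(11)
W(22) → D(3)
B(1) → Y(24)
W(22) → D(3)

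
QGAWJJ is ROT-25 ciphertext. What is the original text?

RHBXKK

Q(16): 16−25=-9≡17 → R
G(6): 6−25=-19≡7 → H
A(0): 0−25=-25≡1 → B
W(22): 22−25=-3≡23 → X
J(9): 9−25=-16≡10 → K
J(9): 9−25=-16≡10 → K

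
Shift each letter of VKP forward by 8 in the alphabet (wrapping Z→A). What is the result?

V(21): 21+8=29≡3 → D
K(10): 10+8=18 → S
P(15): 15+8=23 → X

DSX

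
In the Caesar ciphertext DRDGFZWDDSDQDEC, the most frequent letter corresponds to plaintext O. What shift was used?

15

The most frequent ciphertext letter is D (appears 6 times).
D is position 3; O is position 14.
Shift = -11≡15.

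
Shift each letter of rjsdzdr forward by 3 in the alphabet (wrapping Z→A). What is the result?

umvgcgu

r(17): 17+3=20 → u
j(9): 9+3=12 → m
s(18): 18+3=21 → v
d(3): 3+3=6 → g
z(25): 25+3=28≡2 → c
d(3): 3+3=6 → g
r(17): 17+3=20 → u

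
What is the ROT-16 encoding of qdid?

gtyt

q(16): 16+16=32≡6 → g
d(3): 3+16=19 → t
i(8): 8+16=24 → y
d(3): 3+16=19 → t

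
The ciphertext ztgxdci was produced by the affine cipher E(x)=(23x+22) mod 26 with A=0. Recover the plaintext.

zborpyw

The inverse of 23 mod 26 is 17, since 23·17=391≡1. Apply D(y)=17·(y−22) mod 26:
z(25): 17·(25−22)=51≡25 → z
t(19): 17·(19−22)=-51≡1 → b
g(6): 17·(6−22)=-272≡14 → o
x(23): 17·(23−22)=17 → r
d(3): 17·(3−22)=-323≡15 → p
c(2): 17·(2−22)=-340≡24 → y
i(8): 17·(8−22)=-238≡22 → w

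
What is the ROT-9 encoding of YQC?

Y(24): 24+9=33≡7 → H
Q(16): 16+9=25 → Z
C(2): 2+9=11 → L

HZL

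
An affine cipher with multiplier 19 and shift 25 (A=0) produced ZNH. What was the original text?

AYK

The inverse of 19 mod 26 is 11, since 19·11=209≡1. Apply D(y)=11·(y−25) mod 26:
Z(25): 11·(25−25)=0 → A
N(13): 11·(13−25)=-132≡24 → Y
H(7): 11·(7−25)=-198≡10 → K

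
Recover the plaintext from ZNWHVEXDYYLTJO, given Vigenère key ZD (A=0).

Repeat the key across the ciphertext: ZDZDZDZDZDZDZD
Z(25)−Z(25): 0 → A
N(13)−D(3): 10 → K
W(22)−Z(25): -3≡23 → X
H(7)−D(3): 4 → E
V(21)−Z(25): -4≡22 → W
E(4)−D(3): 1 → B
X(23)−Z(25): -2≡24 → Y
D(3)−D(3): 0 → A
Y(24)−Z(25): -1≡25 → Z
Y(24)−D(3): 21 → V
L(11)−Z(25): -14≡12 → M
T(19)−D(3): 16 → Q
J(9)−Z(25): -16≡10 → K
O(14)−D(3): 11 → L

AKXEWBYAZVMQKL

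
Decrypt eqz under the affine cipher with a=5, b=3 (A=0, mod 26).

vnu

The inverse of 5 mod 26 is 21, since 5·21=105≡1. Apply D(y)=21·(y−3) mod 26:
e(4): 21·(4−3)=21 → v
q(16): 21·(16−3)=273≡13 → n
z(25): 21·(25−3)=462≡20 → u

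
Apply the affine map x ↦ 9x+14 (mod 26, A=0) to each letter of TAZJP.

T(19): 9·19+14=185≡3 → D
A(0): 9·0+14=14 → O
Z(25): 9·25+14=239≡5 → F
J(9): 9·9+14=95≡17 → R
P(15): 9·15+14=149≡19 → T

DOFRT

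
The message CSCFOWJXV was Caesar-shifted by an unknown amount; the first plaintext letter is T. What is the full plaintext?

From the crib: C(2)−T(19)=-17≡9, so the shift is 9.
Subtract 9 from each ciphertext letter:
C(2): 2−9=-7≡19 → T
S(18): 18−9=9 → J
C(2): 2−9=-7≡19 → T
F(5): 5−9=-4≡22 → W
O(14): 14−9=5 → F
W(22): 22−9=13 → N
J(9): 9−9=0 → A
X(23): 23−9=14 → O
V(21): 21−9=12 → M

TJTWFNAOM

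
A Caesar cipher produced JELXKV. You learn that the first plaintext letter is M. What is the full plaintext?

From the crib: J(9)−M(12)=-3≡23, so the shift is 23.
Subtract 23 from each ciphertext letter:
J(9): 9−23=-14≡12 → M
E(4): 4−23=-19≡7 → H
L(11): 11−23=-12≡14 → O
X(23): 23−23=0 → A
K(10): 10−23=-13≡13 → N
V(21): 21−23=-2≡24 → Y

MHOANY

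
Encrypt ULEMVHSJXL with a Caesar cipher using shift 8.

CTMUDPARFT

U(20): 20+8=28≡2 → C
L(11): 11+8=19 → T
E(4): 4+8=12 → M
M(12): 12+8=20 → U
V(21): 21+8=29≡3 → D
H(7): 7+8=15 → P
S(18): 18+8=26≡0 → A
J(9): 9+8=17 → R
X(23): 23+8=31≡5 → F
L(11): 11+8=19 → T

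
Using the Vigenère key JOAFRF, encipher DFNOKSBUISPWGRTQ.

Repeat the key across the message: JOAFRFJOAFRFJOAF
D(3)+J(9): 12 → M
F(5)+O(14): 19 → T
N(13)+A(0): 13 → N
O(14)+F(5): 19 → T
K(10)+R(17): 27≡1 → B
S(18)+F(5): 23 → X
B(1)+J(9): 10 → K
U(20)+O(14): 34≡8 → I
I(8)+A(0): 8 → I
S(18)+F(5): 23 → X
P(15)+R(17): 32≡6 → G
W(22)+F(5): 27≡1 → B
G(6)+J(9): 15 → P
R(17)+O(14): 31≡5 → F
T(19)+A(0): 19 → T
Q(16)+F(5): 21 → V

MTNTBXKIIXGBPFTV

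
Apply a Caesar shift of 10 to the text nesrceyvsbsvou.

xocbmoifclcfye

n(13): 13+10=23 → x
e(4): 4+10=14 → o
s(18): 18+10=28≡2 → c
r(17): 17+10=27≡1 → b
c(2): 2+10=12 → m
e(4): 4+10=14 → o
y(24): 24+10=34≡8 → i
v(21): 21+10=31≡5 → f
s(18): 18+10=28≡2 → c
b(1): 1+10=11 → l
s(18): 18+10=28≡2 → c
v(21): 21+10=31≡5 → f
o(14): 14+10=24 → y
u(20): 20+10=30≡4 → e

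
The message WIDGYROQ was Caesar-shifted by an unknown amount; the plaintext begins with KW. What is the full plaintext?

From the crib: W(22)−K(10)=12, so the shift is 12.
Subtract 12 from each ciphertext letter:
W(22): 22−12=10 → K
I(8): 8−12=-4≡22 → W
D(3): 3−12=-9≡17 → R
G(6): 6−12=-6≡20 → U
Y(24): 24−12=12 → M
R(17): 17−12=5 → F
O(14): 14−12=2 → C
Q(16): 16−12=4 → E

KWRUMFCE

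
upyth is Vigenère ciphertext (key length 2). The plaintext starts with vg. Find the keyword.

Subtract each crib letter from the matching ciphertext letter (mod 26):
u(20)−v(21)=-1≡25 → z
p(15)−g(6)=9 → j

zj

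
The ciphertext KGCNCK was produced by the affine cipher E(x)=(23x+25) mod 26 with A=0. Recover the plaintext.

The inverse of 23 mod 26 is 17, since 23·17=391≡1. Apply D(y)=17·(y−25) mod 26:
K(10): 17·(10−25)=-255≡5 → F
G(6): 17·(6−25)=-323≡15 → P
C(2): 17·(2−25)=-391≡25 → Z
N(13): 17·(13−25)=-204≡4 → E
C(2): 17·(2−25)=-391≡25 → Z
K(10): 17·(10−25)=-255≡5 → F

FPZEZF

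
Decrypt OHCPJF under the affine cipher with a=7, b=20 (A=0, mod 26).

The inverse of 7 mod 26 is 15, since 7·15=105≡1. Apply D(y)=15·(y−20) mod 26:
O(14): 15·(14−20)=-90≡14 → O
H(7): 15·(7−20)=-195≡13 → N
C(2): 15·(2−20)=-270≡16 → Q
P(15): 15·(15−20)=-75≡3 → D
J(9): 15·(9−20)=-165≡17 → R
F(5): 15·(5−20)=-225≡9 → J

ONQDRJ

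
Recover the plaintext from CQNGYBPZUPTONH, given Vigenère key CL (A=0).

AFLVWQNOSERDLW

Repeat the key across the ciphertext: CLCLCLCLCLCLCL
C(2)−C(2): 0 → A
Q(16)−L(11): 5 → F
N(13)−C(2): 11 → L
G(6)−L(11): -5≡21 → V
Y(24)−C(2): 22 → W
B(1)−L(11): -10≡16 → Q
P(15)−C(2): 13 → N
Z(25)−L(11): 14 → O
U(20)−C(2): 18 → S
P(15)−L(11): 4 → E
T(19)−C(2): 17 → R
O(14)−L(11): 3 → D
N(13)−C(2): 11 → L
H(7)−L(11): -4≡22 → W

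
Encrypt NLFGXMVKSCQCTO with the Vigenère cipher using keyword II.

VTNOFUDSAKYKBW

Repeat the key across the message: IIIIIIIIIIIIII
N(13)+I(8): 21 → V
L(11)+I(8): 19 → T
F(5)+I(8): 13 → N
G(6)+I(8): 14 → O
X(23)+I(8): 31≡5 → F
M(12)+I(8): 20 → U
V(21)+I(8): 29≡3 → D
K(10)+I(8): 18 → S
S(18)+I(8): 26≡0 → A
C(2)+I(8): 10 → K
Q(16)+I(8): 24 → Y
C(2)+I(8): 10 → K
T(19)+I(8): 27≡1 → B
O(14)+I(8): 22 → W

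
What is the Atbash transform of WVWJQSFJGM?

DEDQJHUQTN

W(22) → D(3)
V(21) → E(4)
W(22) → D(3)
J(9) → Q(16)
Q(16) → J(9)
S(18) → H(7)
F(5) → U(20)
J(9) → Q(16)
G(6) → T(19)
M(12) → N(13)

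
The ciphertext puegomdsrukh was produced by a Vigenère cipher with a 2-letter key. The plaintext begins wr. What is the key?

Subtract each crib letter from the matching ciphertext letter (mod 26):
p(15)−w(22)=-7≡19 → t
u(20)−r(17)=3 → d

td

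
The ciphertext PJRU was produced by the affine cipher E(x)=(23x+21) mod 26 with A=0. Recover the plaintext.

CEKJ

The inverse of 23 mod 26 is 17, since 23·17=391≡1. Apply D(y)=17·(y−21) mod 26:
P(15): 17·(15−21)=-102≡2 → C
J(9): 17·(9−21)=-204≡4 → E
R(17): 17·(17−21)=-68≡10 → K
U(20): 17·(20−21)=-17≡9 → J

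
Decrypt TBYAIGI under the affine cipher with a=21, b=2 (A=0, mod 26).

The inverse of 21 mod 26 is 5, since 21·5=105≡1. Apply D(y)=5·(y−2) mod 26:
T(19): 5·(19−2)=85≡7 → H
B(1): 5·(1−2)=-5≡21 → V
Y(24): 5·(24−2)=110≡6 → G
A(0): 5·(0−2)=-10≡16 → Q
I(8): 5·(8−2)=30≡4 → E
G(6): 5·(6−2)=20 → U
I(8): 5·(8−2)=30≡4 → E

HVGQEUE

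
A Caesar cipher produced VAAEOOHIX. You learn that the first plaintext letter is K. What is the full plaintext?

KPPTDDWXM

From the crib: V(21)−K(10)=11, so the shift is 11.
Subtract 11 from each ciphertext letter:
V(21): 21−11=10 → K
A(0): 0−11=-11≡15 → P
A(0): 0−11=-11≡15 → P
E(4): 4−11=-7≡19 → T
O(14): 14−11=3 → D
O(14): 14−11=3 → D
H(7): 7−11=-4≡22 → W
I(8): 8−11=-3≡23 → X
X(23): 23−11=12 → M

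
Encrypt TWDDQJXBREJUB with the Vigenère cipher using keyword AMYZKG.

TIBCAPXNPDTAB

Repeat the key across the message: AMYZKGAMYZKGA
T(19)+A(0): 19 → T
W(22)+M(12): 34≡8 → I
D(3)+Y(24): 27≡1 → B
D(3)+Z(25): 28≡2 → C
Q(16)+K(10): 26≡0 → A
J(9)+G(6): 15 → P
X(23)+A(0): 23 → X
B(1)+M(12): 13 → N
R(17)+Y(24): 41≡15 → P
E(4)+Z(25): 29≡3 → D
J(9)+K(10): 19 → T
U(20)+G(6): 26≡0 → A
B(1)+A(0): 1 → B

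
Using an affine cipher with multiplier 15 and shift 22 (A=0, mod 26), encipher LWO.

FOY

L(11): 15·11+22=187≡5 → F
W(22): 15·22+22=352≡14 → O
O(14): 15·14+22=232≡24 → Y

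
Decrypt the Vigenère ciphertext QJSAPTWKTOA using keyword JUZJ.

HPTRGZXBKUB

Repeat the key across the ciphertext: JUZJJUZJJUZ
Q(16)−J(9): 7 → H
J(9)−U(20): -11≡15 → P
S(18)−Z(25): -7≡19 → T
A(0)−J(9): -9≡17 → R
P(15)−J(9): 6 → G
T(19)−U(20): -1≡25 → Z
W(22)−Z(25): -3≡23 → X
K(10)−J(9): 1 → B
T(19)−J(9): 10 → K
O(14)−U(20): -6≡20 → U
A(0)−Z(25): -25≡1 → B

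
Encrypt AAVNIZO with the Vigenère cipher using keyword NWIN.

Repeat the key across the message: NWINNWI
A(0)+N(13): 13 → N
A(0)+W(22): 22 → W
V(21)+I(8): 29≡3 → D
N(13)+N(13): 26≡0 → A
I(8)+N(13): 21 → V
Z(25)+W(22): 47≡21 → V
O(14)+I(8): 22 → W

NWDAVVW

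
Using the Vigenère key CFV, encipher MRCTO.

Repeat the key across the message: CFVCF
M(12)+C(2): 14 → O
R(17)+F(5): 22 → W
C(2)+V(21): 23 → X
T(19)+C(2): 21 → V
O(14)+F(5): 19 → T

OWXVT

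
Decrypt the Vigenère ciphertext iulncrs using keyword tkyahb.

pknnvqz

Repeat the key across the ciphertext: tkyahbt
i(8)−t(19): -11≡15 → p
u(20)−k(10): 10 → k
l(11)−y(24): -13≡13 → n
n(13)−a(0): 13 → n
c(2)−h(7): -5≡21 → v
r(17)−b(1): 16 → q
s(18)−t(19): -1≡25 → z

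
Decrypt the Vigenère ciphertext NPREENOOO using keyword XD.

Repeat the key across the ciphertext: XDXDXDXDX
N(13)−X(23): -10≡16 → Q
P(15)−D(3): 12 → M
R(17)−X(23): -6≡20 → U
E(4)−D(3): 1 → B
E(4)−X(23): -19≡7 → H
N(13)−D(3): 10 → K
O(14)−X(23): -9≡17 → R
O(14)−D(3): 11 → L
O(14)−X(23): -9≡17 → R

QMUBHKRLR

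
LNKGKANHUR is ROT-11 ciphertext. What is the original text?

L(11): 11−11=0 → A
N(13): 13−11=2 → C
K(10): 10−11=-1≡25 → Z
G(6): 6−11=-5≡21 → V
K(10): 10−11=-1≡25 → Z
A(0): 0−11=-11≡15 → P
N(13): 13−11=2 → C
H(7): 7−11=-4≡22 → W
U(20): 20−11=9 → J
R(17): 17−11=6 → G

ACZVZPCWJG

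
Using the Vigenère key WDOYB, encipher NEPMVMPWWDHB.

JHDKWISKUEDE

Repeat the key across the message: WDOYBWDOYBWD
N(13)+W(22): 35≡9 → J
E(4)+D(3): 7 → H
P(15)+O(14): 29≡3 → D
M(12)+Y(24): 36≡10 → K
V(21)+B(1): 22 → W
M(12)+W(22): 34≡8 → I
P(15)+D(3): 18 → S
W(22)+O(14): 36≡10 → K
W(22)+Y(24): 46≡20 → U
D(3)+B(1): 4 → E
H(7)+W(22): 29≡3 → D
B(1)+D(3): 4 → E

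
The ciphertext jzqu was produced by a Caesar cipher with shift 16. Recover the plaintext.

tjae

j(9): 9−16=-7≡19 → t
z(25): 25−16=9 → j
q(16): 16−16=0 → a
u(20): 20−16=4 → e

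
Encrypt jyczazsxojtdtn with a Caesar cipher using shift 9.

j(9): 9+9=18 → s
y(24): 24+9=33≡7 → h
c(2): 2+9=11 → l
z(25): 25+9=34≡8 → i
a(0): 0+9=9 → j
z(25): 25+9=34≡8 → i
s(18): 18+9=27≡1 → b
x(23): 23+9=32≡6 → g
o(14): 14+9=23 → x
j(9): 9+9=18 → s
t(19): 19+9=28≡2 → c
d(3): 3+9=12 → m
t(19): 19+9=28≡2 → c
n(13): 13+9=22 → w

shlijibgxscmcw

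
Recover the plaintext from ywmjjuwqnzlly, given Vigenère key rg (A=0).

Repeat the key across the ciphertext: rgrgrgrgrgrgr
y(24)−r(17): 7 → h
w(22)−g(6): 16 → q
m(12)−r(17): -5≡21 → v
j(9)−g(6): 3 → d
j(9)−r(17): -8≡18 → s
u(20)−g(6): 14 → o
w(22)−r(17): 5 → f
q(16)−g(6): 10 → k
n(13)−r(17): -4≡22 → w
z(25)−g(6): 19 → t
l(11)−r(17): -6≡20 → u
l(11)−g(6): 5 → f
y(24)−r(17): 7 → h

hqvdsofkwtufh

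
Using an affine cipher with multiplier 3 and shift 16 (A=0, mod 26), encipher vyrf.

bkpf

v(21): 3·21+16=79≡1 → b
y(24): 3·24+16=88≡10 → k
r(17): 3·17+16=67≡15 → p
f(5): 3·5+16=31≡5 → f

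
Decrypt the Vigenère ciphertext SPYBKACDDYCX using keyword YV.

Repeat the key across the ciphertext: YVYVYVYVYVYV
S(18)−Y(24): -6≡20 → U
P(15)−V(21): -6≡20 → U
Y(24)−Y(24): 0 → A
B(1)−V(21): -20≡6 → G
K(10)−Y(24): -14≡12 → M
A(0)−V(21): -21≡5 → F
C(2)−Y(24): -22≡4 → E
D(3)−V(21): -18≡8 → I
D(3)−Y(24): -21≡5 → F
Y(24)−V(21): 3 → D
C(2)−Y(24): -22≡4 → E
X(23)−V(21): 2 → C

UUAGMFEIFDEC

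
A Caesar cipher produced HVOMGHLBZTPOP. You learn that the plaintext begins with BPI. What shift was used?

6

From the crib: H(7)−B(1)=6, so the shift is 6.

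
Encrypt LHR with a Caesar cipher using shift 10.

L(11): 11+10=21 → V
H(7): 7+10=17 → R
R(17): 17+10=27≡1 → B

VRB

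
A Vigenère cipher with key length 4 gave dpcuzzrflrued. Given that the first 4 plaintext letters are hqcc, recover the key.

Subtract each crib letter from the matching ciphertext letter (mod 26):
d(3)−h(7)=-4≡22 → w
p(15)−q(16)=-1≡25 → z
c(2)−c(2)=0 → a
u(20)−c(2)=18 → s

wzas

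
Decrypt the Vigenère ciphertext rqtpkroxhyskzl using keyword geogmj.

Repeat the key across the ciphertext: geogmjgeogmjge
r(17)−g(6): 11 → l
q(16)−e(4): 12 → m
t(19)−o(14): 5 → f
p(15)−g(6): 9 → j
k(10)−m(12): -2≡24 → y
r(17)−j(9): 8 → i
o(14)−g(6): 8 → i
x(23)−e(4): 19 → t
h(7)−o(14): -7≡19 → t
y(24)−g(6): 18 → s
s(18)−m(12): 6 → g
k(10)−j(9): 1 → b
z(25)−g(6): 19 → t
l(11)−e(4): 7 → h

lmfjyiittsgbth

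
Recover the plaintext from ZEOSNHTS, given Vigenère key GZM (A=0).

Repeat the key across the ciphertext: GZMGZMGZ
Z(25)−G(6): 19 → T
E(4)−Z(25): -21≡5 → F
O(14)−M(12): 2 → C
S(18)−G(6): 12 → M
N(13)−Z(25): -12≡14 → O
H(7)−M(12): -5≡21 → V
T(19)−G(6): 13 → N
S(18)−Z(25): -7≡19 → T

TFCMOVNT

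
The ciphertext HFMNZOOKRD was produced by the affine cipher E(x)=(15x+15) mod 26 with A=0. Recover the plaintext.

The inverse of 15 mod 26 is 7, since 15·7=105≡1. Apply D(y)=7·(y−15) mod 26:
H(7): 7·(7−15)=-56≡22 → W
F(5): 7·(5−15)=-70≡8 → I
M(12): 7·(12−15)=-21≡5 → F
N(13): 7·(13−15)=-14≡12 → M
Z(25): 7·(25−15)=70≡18 → S
O(14): 7·(14−15)=-7≡19 → T
O(14): 7·(14−15)=-7≡19 → T
K(10): 7·(10−15)=-35≡17 → R
R(17): 7·(17−15)=14 → O
D(3): 7·(3−15)=-84≡20 → U

WIFMSTTROU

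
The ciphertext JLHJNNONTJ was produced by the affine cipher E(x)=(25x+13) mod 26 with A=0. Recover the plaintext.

ECGEAAZAUE

The inverse of 25 mod 26 is 25, since 25·25=625≡1. Apply D(y)=25·(y−13) mod 26:
J(9): 25·(9−13)=-100≡4 → E
L(11): 25·(11−13)=-50≡2 → C
H(7): 25·(7−13)=-150≡6 → G
J(9): 25·(9−13)=-100≡4 → E
N(13): 25·(13−13)=0 → A
N(13): 25·(13−13)=0 → A
O(14): 25·(14−13)=25 → Z
N(13): 25·(13−13)=0 → A
T(19): 25·(19−13)=150≡20 → U
J(9): 25·(9−13)=-100≡4 → E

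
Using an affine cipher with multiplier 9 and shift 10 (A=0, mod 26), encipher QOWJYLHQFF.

YGANSFVYDD

Q(16): 9·16+10=154≡24 → Y
O(14): 9·14+10=136≡6 → G
W(22): 9·22+10=208≡0 → A
J(9): 9·9+10=91≡13 → N
Y(24): 9·24+10=226≡18 → S
L(11): 9·11+10=109≡5 → F
H(7): 9·7+10=73≡21 → V
Q(16): 9·16+10=154≡24 → Y
F(5): 9·5+10=55≡3 → D
F(5): 9·5+10=55≡3 → D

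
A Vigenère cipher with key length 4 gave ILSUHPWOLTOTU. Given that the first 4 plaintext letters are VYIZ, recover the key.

Subtract each crib letter from the matching ciphertext letter (mod 26):
I(8)−V(21)=-13≡13 → N
L(11)−Y(24)=-13≡13 → N
S(18)−I(8)=10 → K
U(20)−Z(25)=-5≡21 → V

NNKV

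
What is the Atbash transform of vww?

v(21) → e(4)
w(22) → d(3)
w(22) → d(3)

edd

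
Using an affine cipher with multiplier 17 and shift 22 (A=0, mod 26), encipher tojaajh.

t(19): 17·19+22=345≡7 → h
o(14): 17·14+22=260≡0 → a
j(9): 17·9+22=175≡19 → t
a(0): 17·0+22=22 → w
a(0): 17·0+22=22 → w
j(9): 17·9+22=175≡19 → t
h(7): 17·7+22=141≡11 → l

hatwwtl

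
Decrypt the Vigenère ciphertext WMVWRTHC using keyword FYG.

ROPRTNCE

Repeat the key across the ciphertext: FYGFYGFY
W(22)−F(5): 17 → R
M(12)−Y(24): -12≡14 → O
V(21)−G(6): 15 → P
W(22)−F(5): 17 → R
R(17)−Y(24): -7≡19 → T
T(19)−G(6): 13 → N
H(7)−F(5): 2 → C
C(2)−Y(24): -22≡4 → E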